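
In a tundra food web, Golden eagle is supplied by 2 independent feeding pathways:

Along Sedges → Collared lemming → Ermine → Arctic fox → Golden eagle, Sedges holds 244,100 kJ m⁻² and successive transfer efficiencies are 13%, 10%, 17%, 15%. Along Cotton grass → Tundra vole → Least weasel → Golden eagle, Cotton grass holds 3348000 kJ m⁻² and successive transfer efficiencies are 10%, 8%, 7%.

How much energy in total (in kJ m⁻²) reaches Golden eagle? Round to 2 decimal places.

1955.80 kJ m⁻²

Via Sedges: 244100 × 0.13 × 0.1 × 0.17 × 0.15 = 80.91915 kJ m⁻²
Via Cotton grass: 3348000 × 0.1 × 0.08 × 0.07 = 1874.88 kJ m⁻²
Total at Golden eagle: 80.91915 + 1874.88 = 1955.79915 kJ m⁻²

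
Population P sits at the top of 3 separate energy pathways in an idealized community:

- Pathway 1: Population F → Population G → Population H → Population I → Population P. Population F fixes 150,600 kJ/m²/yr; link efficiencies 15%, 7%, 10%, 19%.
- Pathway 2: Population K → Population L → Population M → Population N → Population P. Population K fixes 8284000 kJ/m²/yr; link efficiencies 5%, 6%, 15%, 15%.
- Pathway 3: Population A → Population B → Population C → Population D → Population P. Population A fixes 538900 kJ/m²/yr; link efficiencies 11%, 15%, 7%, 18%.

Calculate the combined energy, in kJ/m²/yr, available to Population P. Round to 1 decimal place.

701.3 kJ/m²/yr

Pathway 1: 150600 × 0.15 × 0.07 × 0.1 × 0.19 = 30.0447 kJ/m²/yr
Pathway 2: 8284000 × 0.05 × 0.06 × 0.15 × 0.15 = 559.17 kJ/m²/yr
Pathway 3: 538900 × 0.11 × 0.15 × 0.07 × 0.18 = 112.03731 kJ/m²/yr
Total at Population P: 30.0447 + 559.17 + 112.03731 = 701.25201 kJ/m²/yr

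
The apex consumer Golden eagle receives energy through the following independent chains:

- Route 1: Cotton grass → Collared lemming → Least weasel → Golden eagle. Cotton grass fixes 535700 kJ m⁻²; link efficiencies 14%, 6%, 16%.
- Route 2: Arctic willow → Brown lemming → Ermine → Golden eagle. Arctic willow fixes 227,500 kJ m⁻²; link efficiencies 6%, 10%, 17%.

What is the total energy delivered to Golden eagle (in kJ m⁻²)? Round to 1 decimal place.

952.0 kJ m⁻²

Route 1: 535700 × 0.14 × 0.06 × 0.16 = 719.9808 kJ m⁻²
Route 2: 227500 × 0.06 × 0.1 × 0.17 = 232.05 kJ m⁻²
Total at Golden eagle: 719.9808 + 232.05 = 952.0308 kJ m⁻²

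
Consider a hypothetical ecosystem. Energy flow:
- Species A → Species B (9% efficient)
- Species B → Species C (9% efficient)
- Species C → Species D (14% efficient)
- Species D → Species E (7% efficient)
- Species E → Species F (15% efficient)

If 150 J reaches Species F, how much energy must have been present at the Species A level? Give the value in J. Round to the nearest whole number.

Cumulative transfer efficiency: 0.09 × 0.09 × 0.14 × 0.07 × 0.15 = 0.000011907
Species A energy = 150 / 0.000011907 = 12597632 J

12597632 J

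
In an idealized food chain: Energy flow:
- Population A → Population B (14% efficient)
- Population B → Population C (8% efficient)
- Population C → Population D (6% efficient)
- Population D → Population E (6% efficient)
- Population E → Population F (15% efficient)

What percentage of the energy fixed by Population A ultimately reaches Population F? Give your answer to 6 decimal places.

0.000605%

Product of link efficiencies: 0.14 × 0.08 × 0.06 × 0.06 × 0.15 = 0.000006048
As a percentage: 0.000006048 × 100 = 0.000605%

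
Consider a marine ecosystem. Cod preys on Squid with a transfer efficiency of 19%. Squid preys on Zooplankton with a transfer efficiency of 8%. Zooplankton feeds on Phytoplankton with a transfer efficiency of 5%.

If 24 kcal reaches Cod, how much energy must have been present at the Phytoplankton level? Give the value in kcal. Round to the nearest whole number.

Cumulative transfer efficiency: 0.05 × 0.08 × 0.19 = 0.00076
Phytoplankton energy = 24 / 0.00076 = 31579 kcal

31579 kcal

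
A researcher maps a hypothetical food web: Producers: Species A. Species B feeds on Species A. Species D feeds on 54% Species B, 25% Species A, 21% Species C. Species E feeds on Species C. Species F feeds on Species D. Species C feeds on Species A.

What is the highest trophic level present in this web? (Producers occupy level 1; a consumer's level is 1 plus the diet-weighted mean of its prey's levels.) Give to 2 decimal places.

3.75

Species B: 1 + 1 = 2
Species C: 1 + 1 = 2
Species D: 1 + (0.54×2 + 0.25×1 + 0.21×2) = 2.75
Species E: 1 + 2 = 3
Species F: 1 + 2.75 = 3.75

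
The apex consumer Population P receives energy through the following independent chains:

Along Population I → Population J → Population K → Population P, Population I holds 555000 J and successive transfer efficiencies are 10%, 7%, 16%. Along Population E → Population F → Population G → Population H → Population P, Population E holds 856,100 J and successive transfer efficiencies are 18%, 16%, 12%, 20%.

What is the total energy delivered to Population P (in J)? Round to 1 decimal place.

Via Population I: 555000 × 0.1 × 0.07 × 0.16 = 621.6 J
Via Population E: 856100 × 0.18 × 0.16 × 0.12 × 0.2 = 591.73632 J
Total at Population P: 621.6 + 591.73632 = 1213.33632 J

1213.3 J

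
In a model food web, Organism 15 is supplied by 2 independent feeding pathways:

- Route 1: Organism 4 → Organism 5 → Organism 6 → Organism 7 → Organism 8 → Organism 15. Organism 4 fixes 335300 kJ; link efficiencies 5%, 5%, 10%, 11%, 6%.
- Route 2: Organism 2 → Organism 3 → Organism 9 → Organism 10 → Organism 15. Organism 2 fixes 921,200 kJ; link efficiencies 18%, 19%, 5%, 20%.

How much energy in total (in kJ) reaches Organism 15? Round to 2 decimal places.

Route 1: 335300 × 0.05 × 0.05 × 0.1 × 0.11 × 0.06 = 0.553245 kJ
Route 2: 921200 × 0.18 × 0.19 × 0.05 × 0.2 = 315.0504 kJ
Total at Organism 15: 0.553245 + 315.0504 = 315.603645 kJ

315.60 kJ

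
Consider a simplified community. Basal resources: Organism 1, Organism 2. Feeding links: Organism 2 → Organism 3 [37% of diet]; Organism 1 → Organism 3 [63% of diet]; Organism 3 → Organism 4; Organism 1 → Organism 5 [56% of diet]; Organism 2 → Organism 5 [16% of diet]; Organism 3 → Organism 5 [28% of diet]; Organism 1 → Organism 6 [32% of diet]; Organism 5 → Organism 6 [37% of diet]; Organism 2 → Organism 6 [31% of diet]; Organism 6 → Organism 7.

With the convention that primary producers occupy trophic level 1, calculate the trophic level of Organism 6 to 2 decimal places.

Organism 3: 1 + (0.37×1 + 0.63×1) = 2
Organism 4: 1 + 2 = 3
Organism 5: 1 + (0.56×1 + 0.16×1 + 0.28×2) = 2.28
Organism 6: 1 + (0.32×1 + 0.37×2.28 + 0.31×1) = 2.4736
Organism 7: 1 + 2.4736 = 3.4736

2.47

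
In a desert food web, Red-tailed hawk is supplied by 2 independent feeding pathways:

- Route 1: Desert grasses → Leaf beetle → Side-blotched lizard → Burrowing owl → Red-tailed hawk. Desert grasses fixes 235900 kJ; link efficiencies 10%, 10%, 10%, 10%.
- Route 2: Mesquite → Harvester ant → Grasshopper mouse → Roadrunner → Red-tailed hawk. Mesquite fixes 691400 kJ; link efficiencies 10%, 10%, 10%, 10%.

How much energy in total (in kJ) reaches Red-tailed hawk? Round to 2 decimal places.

92.73 kJ

Route 1: 235900 × 0.1 × 0.1 × 0.1 × 0.1 = 23.59 kJ
Route 2: 691400 × 0.1 × 0.1 × 0.1 × 0.1 = 69.14 kJ
Total at Red-tailed hawk: 23.59 + 69.14 = 92.73 kJ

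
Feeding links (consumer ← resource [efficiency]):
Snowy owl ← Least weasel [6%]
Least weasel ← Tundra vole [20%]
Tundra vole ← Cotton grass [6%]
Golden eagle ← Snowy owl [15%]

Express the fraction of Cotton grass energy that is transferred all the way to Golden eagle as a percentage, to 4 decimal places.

Product of link efficiencies: 0.06 × 0.2 × 0.06 × 0.15 = 0.000108
As a percentage: 0.000108 × 100 = 0.0108%

0.0108%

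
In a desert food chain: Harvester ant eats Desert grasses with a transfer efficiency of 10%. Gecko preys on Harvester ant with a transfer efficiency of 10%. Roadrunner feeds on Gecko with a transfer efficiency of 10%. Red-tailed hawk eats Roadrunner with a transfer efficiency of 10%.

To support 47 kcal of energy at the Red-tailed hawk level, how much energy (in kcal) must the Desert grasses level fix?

470000 kcal

Cumulative transfer efficiency: 0.1 × 0.1 × 0.1 × 0.1 = 0.0001
Desert grasses energy = 47 / 0.0001 = 470000 kcal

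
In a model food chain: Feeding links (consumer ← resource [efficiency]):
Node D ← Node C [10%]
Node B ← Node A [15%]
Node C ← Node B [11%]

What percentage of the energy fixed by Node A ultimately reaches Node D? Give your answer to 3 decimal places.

0.165%

Product of link efficiencies: 0.15 × 0.11 × 0.1 = 0.00165
As a percentage: 0.00165 × 100 = 0.165%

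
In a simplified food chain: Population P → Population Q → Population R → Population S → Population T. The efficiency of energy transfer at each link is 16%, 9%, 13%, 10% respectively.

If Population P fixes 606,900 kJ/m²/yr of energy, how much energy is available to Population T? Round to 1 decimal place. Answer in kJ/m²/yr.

Population Q: 606900 × 0.16 = 97104 kJ/m²/yr
Population R: 97104 × 0.09 = 8739.36 kJ/m²/yr
Population S: 8739.36 × 0.13 = 1136.1168 kJ/m²/yr
Population T: 1136.1168 × 0.1 = 113.61168 kJ/m²/yr

113.6 kJ/m²/yr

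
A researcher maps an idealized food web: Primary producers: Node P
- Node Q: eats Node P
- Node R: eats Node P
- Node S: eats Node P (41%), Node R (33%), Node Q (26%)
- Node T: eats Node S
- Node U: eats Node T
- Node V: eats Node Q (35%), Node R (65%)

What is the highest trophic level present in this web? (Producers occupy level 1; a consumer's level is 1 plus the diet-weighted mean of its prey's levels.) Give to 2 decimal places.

Node Q: 1 + 1 = 2
Node R: 1 + 1 = 2
Node S: 1 + (0.41×1 + 0.33×2 + 0.26×2) = 2.59
Node T: 1 + 2.59 = 3.59
Node U: 1 + 3.59 = 4.59
Node V: 1 + (0.35×2 + 0.65×2) = 3

4.59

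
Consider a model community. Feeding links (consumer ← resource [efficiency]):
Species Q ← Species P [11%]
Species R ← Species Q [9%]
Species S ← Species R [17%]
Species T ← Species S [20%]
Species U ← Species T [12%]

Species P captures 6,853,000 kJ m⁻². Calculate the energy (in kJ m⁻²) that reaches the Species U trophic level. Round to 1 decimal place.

276.8 kJ m⁻²

Species Q: 6853000 × 0.11 = 753830 kJ m⁻²
Species R: 753830 × 0.09 = 67844.7 kJ m⁻²
Species S: 67844.7 × 0.17 = 11533.599 kJ m⁻²
Species T: 11533.599 × 0.2 = 2306.7198 kJ m⁻²
Species U: 2306.7198 × 0.12 = 276.806376 kJ m⁻²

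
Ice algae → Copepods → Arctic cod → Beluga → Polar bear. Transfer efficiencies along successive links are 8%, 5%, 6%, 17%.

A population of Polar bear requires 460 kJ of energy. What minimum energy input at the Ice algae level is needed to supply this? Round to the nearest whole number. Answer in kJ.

11274510 kJ

Cumulative transfer efficiency: 0.08 × 0.05 × 0.06 × 0.17 = 0.0000408
Ice algae energy = 460 / 0.0000408 = 11274510 kJ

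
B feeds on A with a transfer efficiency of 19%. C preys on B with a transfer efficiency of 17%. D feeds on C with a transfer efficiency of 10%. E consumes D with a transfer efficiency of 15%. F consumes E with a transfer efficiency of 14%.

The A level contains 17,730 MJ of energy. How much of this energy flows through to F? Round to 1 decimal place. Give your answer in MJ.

1.2 MJ

B: 17730 × 0.19 = 3368.7 MJ
C: 3368.7 × 0.17 = 572.679 MJ
D: 572.679 × 0.1 = 57.2679 MJ
E: 57.2679 × 0.15 = 8.590185 MJ
F: 8.590185 × 0.14 = 1.2026259 MJ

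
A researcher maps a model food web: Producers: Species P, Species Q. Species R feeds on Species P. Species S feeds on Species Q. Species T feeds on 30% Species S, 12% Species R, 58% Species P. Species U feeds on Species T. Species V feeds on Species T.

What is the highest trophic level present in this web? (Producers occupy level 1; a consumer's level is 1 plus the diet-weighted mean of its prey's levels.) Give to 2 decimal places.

3.42

Species R: 1 + 1 = 2
Species S: 1 + 1 = 2
Species T: 1 + (0.3×2 + 0.12×2 + 0.58×1) = 2.42
Species U: 1 + 2.42 = 3.42
Species V: 1 + 2.42 = 3.42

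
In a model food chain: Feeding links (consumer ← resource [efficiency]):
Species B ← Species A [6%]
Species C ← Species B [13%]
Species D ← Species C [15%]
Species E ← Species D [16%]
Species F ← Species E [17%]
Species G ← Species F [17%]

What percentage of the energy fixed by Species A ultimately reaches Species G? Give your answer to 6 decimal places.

0.000541%

Product of link efficiencies: 0.06 × 0.13 × 0.15 × 0.16 × 0.17 × 0.17 = 0.00000541008
As a percentage: 0.00000541008 × 100 = 0.000541%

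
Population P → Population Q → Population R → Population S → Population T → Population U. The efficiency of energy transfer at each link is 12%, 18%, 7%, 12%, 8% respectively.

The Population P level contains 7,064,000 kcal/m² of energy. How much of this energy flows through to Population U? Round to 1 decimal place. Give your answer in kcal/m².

Population Q: 7064000 × 0.12 = 847680 kcal/m²
Population R: 847680 × 0.18 = 152582.4 kcal/m²
Population S: 152582.4 × 0.07 = 10680.768 kcal/m²
Population T: 10680.768 × 0.12 = 1281.69216 kcal/m²
Population U: 1281.69216 × 0.08 = 102.5353728 kcal/m²

102.5 kcal/m²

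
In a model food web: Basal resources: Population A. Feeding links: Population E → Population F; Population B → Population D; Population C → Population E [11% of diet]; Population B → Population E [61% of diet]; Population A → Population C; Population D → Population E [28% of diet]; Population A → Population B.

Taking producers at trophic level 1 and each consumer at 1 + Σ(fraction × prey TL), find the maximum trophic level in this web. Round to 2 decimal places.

4.28

Population B: 1 + 1 = 2
Population C: 1 + 1 = 2
Population D: 1 + 2 = 3
Population E: 1 + (0.11×2 + 0.28×3 + 0.61×2) = 3.28
Population F: 1 + 3.28 = 4.28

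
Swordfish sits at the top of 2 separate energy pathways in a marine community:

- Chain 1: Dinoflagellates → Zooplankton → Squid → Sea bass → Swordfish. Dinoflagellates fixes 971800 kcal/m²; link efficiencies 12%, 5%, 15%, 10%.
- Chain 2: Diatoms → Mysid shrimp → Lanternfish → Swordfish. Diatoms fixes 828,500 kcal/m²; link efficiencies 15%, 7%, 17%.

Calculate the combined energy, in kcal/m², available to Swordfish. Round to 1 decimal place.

Chain 1: 971800 × 0.12 × 0.05 × 0.15 × 0.1 = 87.462 kcal/m²
Chain 2: 828500 × 0.15 × 0.07 × 0.17 = 1478.8725 kcal/m²
Total at Swordfish: 87.462 + 1478.8725 = 1566.3345 kcal/m²

1566.3 kcal/m²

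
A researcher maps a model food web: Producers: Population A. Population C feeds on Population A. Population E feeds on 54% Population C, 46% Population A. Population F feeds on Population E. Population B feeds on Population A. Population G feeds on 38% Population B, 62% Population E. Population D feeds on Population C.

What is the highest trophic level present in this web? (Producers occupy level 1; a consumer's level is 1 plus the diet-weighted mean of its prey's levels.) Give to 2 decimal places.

3.54

Population B: 1 + 1 = 2
Population C: 1 + 1 = 2
Population D: 1 + 2 = 3
Population E: 1 + (0.54×2 + 0.46×1) = 2.54
Population F: 1 + 2.54 = 3.54
Population G: 1 + (0.38×2 + 0.62×2.54) = 3.3348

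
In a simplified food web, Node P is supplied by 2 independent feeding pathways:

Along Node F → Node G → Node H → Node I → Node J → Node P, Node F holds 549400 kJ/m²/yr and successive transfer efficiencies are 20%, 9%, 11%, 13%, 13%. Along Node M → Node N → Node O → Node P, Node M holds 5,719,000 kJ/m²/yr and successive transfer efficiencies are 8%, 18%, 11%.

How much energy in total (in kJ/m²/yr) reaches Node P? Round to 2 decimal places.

Via Node F: 549400 × 0.2 × 0.09 × 0.11 × 0.13 × 0.13 = 18.3840228 kJ/m²/yr
Via Node M: 5719000 × 0.08 × 0.18 × 0.11 = 9058.896 kJ/m²/yr
Total at Node P: 18.3840228 + 9058.896 = 9077.2800228 kJ/m²/yr

9077.28 kJ/m²/yr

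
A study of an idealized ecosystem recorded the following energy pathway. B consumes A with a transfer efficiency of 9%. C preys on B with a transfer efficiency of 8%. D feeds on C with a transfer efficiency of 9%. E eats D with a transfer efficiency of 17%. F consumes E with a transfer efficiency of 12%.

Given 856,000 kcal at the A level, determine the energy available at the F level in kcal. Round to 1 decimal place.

11.3 kcal

B: 856000 × 0.09 = 77040 kcal
C: 77040 × 0.08 = 6163.2 kcal
D: 6163.2 × 0.09 = 554.688 kcal
E: 554.688 × 0.17 = 94.29696 kcal
F: 94.29696 × 0.12 = 11.3156352 kcal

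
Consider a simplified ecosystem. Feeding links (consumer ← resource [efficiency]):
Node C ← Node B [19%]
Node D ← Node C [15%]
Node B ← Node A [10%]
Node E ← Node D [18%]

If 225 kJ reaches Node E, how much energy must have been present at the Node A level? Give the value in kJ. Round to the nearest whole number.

438596 kJ

Cumulative transfer efficiency: 0.1 × 0.19 × 0.15 × 0.18 = 0.000513
Node A energy = 225 / 0.000513 = 438596 kJ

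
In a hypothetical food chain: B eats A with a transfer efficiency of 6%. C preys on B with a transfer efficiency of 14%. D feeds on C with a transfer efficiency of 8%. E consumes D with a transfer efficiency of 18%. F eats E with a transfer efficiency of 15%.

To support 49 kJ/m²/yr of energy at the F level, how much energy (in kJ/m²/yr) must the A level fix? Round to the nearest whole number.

2700617 kJ/m²/yr

Cumulative transfer efficiency: 0.06 × 0.14 × 0.08 × 0.18 × 0.15 = 0.000018144
A energy = 49 / 0.000018144 = 2700617 kJ/m²/yr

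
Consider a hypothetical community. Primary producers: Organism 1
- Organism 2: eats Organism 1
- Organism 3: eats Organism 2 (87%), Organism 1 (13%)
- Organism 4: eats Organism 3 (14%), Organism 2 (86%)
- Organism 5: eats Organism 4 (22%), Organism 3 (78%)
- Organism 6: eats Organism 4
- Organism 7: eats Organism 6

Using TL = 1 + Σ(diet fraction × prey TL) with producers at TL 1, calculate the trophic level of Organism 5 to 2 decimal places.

Organism 2: 1 + 1 = 2
Organism 3: 1 + (0.87×2 + 0.13×1) = 2.87
Organism 4: 1 + (0.14×2.87 + 0.86×2) = 3.1218
Organism 5: 1 + (0.22×3.1218 + 0.78×2.87) = 3.925396
Organism 6: 1 + 3.1218 = 4.1218
Organism 7: 1 + 4.1218 = 5.1218

3.93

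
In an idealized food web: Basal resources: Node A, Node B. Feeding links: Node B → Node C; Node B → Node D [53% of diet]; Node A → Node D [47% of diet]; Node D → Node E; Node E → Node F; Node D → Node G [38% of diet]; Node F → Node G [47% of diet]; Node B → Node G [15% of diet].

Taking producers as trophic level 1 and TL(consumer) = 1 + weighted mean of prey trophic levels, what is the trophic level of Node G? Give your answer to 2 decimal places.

Node C: 1 + 1 = 2
Node D: 1 + (0.53×1 + 0.47×1) = 2
Node E: 1 + 2 = 3
Node F: 1 + 3 = 4
Node G: 1 + (0.38×2 + 0.47×4 + 0.15×1) = 3.79

3.79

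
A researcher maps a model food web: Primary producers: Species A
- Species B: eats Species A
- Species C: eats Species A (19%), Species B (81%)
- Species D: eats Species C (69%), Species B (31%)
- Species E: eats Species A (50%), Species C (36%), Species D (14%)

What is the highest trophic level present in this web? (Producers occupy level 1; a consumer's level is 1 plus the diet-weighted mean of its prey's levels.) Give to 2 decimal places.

3.56

Species B: 1 + 1 = 2
Species C: 1 + (0.19×1 + 0.81×2) = 2.81
Species D: 1 + (0.69×2.81 + 0.31×2) = 3.5589
Species E: 1 + (0.5×1 + 0.36×2.81 + 0.14×3.5589) = 3.009846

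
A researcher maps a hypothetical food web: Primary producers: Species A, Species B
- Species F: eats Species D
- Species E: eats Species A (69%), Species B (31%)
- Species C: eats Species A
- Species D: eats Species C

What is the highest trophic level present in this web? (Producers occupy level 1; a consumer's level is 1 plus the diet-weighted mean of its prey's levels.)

Species C: 1 + 1 = 2
Species D: 1 + 2 = 3
Species E: 1 + (0.69×1 + 0.31×1) = 2
Species F: 1 + 3 = 4

4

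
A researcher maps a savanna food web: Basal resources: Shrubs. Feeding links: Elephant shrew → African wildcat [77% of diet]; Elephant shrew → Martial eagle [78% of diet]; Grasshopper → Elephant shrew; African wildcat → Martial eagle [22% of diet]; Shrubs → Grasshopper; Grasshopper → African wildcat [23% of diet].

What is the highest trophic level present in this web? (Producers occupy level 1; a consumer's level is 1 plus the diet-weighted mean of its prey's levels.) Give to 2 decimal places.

4.17

Grasshopper: 1 + 1 = 2
Elephant shrew: 1 + 2 = 3
African wildcat: 1 + (0.23×2 + 0.77×3) = 3.77
Martial eagle: 1 + (0.22×3.77 + 0.78×3) = 4.1694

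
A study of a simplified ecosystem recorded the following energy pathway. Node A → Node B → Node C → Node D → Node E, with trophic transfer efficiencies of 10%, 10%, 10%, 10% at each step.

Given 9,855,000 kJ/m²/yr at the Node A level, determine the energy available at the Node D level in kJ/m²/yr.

9855 kJ/m²/yr

Node B: 9855000 × 0.1 = 985500 kJ/m²/yr
Node C: 985500 × 0.1 = 98550 kJ/m²/yr
Node D: 98550 × 0.1 = 9855 kJ/m²/yr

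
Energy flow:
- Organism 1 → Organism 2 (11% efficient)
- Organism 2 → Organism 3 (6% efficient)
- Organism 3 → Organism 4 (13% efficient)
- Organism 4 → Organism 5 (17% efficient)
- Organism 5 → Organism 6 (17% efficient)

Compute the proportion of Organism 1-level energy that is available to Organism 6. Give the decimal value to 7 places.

Product of link efficiencies: 0.11 × 0.06 × 0.13 × 0.17 × 0.17 = 0.0000247962

0.0000248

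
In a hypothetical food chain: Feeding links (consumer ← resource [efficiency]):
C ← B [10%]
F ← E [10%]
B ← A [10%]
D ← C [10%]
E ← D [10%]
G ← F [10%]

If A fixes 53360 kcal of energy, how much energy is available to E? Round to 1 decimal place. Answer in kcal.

5.3 kcal

B: 53360 × 0.1 = 5336 kcal
C: 5336 × 0.1 = 533.6 kcal
D: 533.6 × 0.1 = 53.36 kcal
E: 53.36 × 0.1 = 5.336 kcal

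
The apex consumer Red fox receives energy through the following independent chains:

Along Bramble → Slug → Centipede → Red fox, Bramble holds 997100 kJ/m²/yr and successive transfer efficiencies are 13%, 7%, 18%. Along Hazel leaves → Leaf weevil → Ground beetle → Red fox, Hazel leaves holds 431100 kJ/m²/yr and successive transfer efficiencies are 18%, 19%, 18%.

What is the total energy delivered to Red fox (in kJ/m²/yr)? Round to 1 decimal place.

4287.1 kJ/m²/yr

Via Bramble: 997100 × 0.13 × 0.07 × 0.18 = 1633.2498 kJ/m²/yr
Via Hazel leaves: 431100 × 0.18 × 0.19 × 0.18 = 2653.8516 kJ/m²/yr
Total at Red fox: 1633.2498 + 2653.8516 = 4287.1014 kJ/m²/yr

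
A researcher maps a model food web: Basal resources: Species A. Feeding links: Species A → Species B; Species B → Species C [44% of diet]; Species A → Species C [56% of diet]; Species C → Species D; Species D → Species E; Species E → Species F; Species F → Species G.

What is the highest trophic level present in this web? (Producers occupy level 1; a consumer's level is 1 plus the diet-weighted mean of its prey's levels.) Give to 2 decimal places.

6.44

Species B: 1 + 1 = 2
Species C: 1 + (0.44×2 + 0.56×1) = 2.44
Species D: 1 + 2.44 = 3.44
Species E: 1 + 3.44 = 4.44
Species F: 1 + 4.44 = 5.44
Species G: 1 + 5.44 = 6.44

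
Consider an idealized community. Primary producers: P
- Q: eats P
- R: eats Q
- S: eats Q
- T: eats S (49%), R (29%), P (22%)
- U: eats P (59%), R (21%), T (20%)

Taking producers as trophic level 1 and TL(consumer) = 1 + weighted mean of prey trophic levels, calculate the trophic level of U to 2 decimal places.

2.93

Q: 1 + 1 = 2
R: 1 + 2 = 3
S: 1 + 2 = 3
T: 1 + (0.49×3 + 0.29×3 + 0.22×1) = 3.56
U: 1 + (0.59×1 + 0.21×3 + 0.2×3.56) = 2.932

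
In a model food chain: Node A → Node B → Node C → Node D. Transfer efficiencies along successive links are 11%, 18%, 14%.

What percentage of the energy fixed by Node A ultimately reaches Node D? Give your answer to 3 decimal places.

0.277%

Product of link efficiencies: 0.11 × 0.18 × 0.14 = 0.002772
As a percentage: 0.002772 × 100 = 0.277%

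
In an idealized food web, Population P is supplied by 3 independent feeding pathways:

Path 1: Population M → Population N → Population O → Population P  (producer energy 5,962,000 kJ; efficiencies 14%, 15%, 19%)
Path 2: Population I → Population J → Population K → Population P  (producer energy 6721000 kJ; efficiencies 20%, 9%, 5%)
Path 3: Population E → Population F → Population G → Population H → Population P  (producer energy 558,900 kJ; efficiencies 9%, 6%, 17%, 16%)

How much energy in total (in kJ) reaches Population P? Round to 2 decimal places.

Path 1: 5962000 × 0.14 × 0.15 × 0.19 = 23788.38 kJ
Path 2: 6721000 × 0.2 × 0.09 × 0.05 = 6048.9 kJ
Path 3: 558900 × 0.09 × 0.06 × 0.17 × 0.16 = 82.091232 kJ
Total at Population P: 23788.38 + 6048.9 + 82.091232 = 29919.371232 kJ

29919.37 kJ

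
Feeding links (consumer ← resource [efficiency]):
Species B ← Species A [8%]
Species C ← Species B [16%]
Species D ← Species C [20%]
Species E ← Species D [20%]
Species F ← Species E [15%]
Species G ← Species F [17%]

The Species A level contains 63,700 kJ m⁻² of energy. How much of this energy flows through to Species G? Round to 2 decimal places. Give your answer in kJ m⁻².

Species B: 63700 × 0.08 = 5096 kJ m⁻²
Species C: 5096 × 0.16 = 815.36 kJ m⁻²
Species D: 815.36 × 0.2 = 163.072 kJ m⁻²
Species E: 163.072 × 0.2 = 32.6144 kJ m⁻²
Species F: 32.6144 × 0.15 = 4.89216 kJ m⁻²
Species G: 4.89216 × 0.17 = 0.8316672 kJ m⁻²

0.83 kJ m⁻²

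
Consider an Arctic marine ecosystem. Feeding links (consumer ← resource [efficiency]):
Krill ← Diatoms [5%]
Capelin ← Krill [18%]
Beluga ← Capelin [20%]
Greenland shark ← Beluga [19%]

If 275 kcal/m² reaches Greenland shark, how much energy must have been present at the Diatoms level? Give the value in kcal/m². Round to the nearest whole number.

Cumulative transfer efficiency: 0.05 × 0.18 × 0.2 × 0.19 = 0.000342
Diatoms energy = 275 / 0.000342 = 804094 kcal/m²

804094 kcal/m²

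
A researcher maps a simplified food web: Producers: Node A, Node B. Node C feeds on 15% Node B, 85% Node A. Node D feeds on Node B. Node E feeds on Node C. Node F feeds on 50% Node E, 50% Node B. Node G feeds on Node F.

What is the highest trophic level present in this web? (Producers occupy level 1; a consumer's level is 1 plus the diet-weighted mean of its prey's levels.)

4

Node C: 1 + (0.15×1 + 0.85×1) = 2
Node D: 1 + 1 = 2
Node E: 1 + 2 = 3
Node F: 1 + (0.5×3 + 0.5×1) = 3
Node G: 1 + 3 = 4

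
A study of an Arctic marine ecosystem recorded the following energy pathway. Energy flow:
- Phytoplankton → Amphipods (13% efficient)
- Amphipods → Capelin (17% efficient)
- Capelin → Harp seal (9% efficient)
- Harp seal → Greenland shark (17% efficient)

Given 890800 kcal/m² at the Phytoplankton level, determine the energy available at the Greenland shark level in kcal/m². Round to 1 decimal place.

301.2 kcal/m²

Amphipods: 890800 × 0.13 = 115804 kcal/m²
Capelin: 115804 × 0.17 = 19686.68 kcal/m²
Harp seal: 19686.68 × 0.09 = 1771.8012 kcal/m²
Greenland shark: 1771.8012 × 0.17 = 301.206204 kcal/m²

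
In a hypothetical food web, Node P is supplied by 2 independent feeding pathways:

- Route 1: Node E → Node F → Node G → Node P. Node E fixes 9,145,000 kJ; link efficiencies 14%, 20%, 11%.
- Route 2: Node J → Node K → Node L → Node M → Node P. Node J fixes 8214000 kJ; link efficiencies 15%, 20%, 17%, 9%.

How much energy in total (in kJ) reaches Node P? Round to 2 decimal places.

Route 1: 9145000 × 0.14 × 0.2 × 0.11 = 28166.6 kJ
Route 2: 8214000 × 0.15 × 0.2 × 0.17 × 0.09 = 3770.226 kJ
Total at Node P: 28166.6 + 3770.226 = 31936.826 kJ

31936.83 kJ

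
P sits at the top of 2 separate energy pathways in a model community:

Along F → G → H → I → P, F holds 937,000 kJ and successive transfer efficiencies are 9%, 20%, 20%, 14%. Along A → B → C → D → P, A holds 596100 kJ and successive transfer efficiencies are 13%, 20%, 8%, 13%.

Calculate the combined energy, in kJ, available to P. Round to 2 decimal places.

633.43 kJ

Via F: 937000 × 0.09 × 0.2 × 0.2 × 0.14 = 472.248 kJ
Via A: 596100 × 0.13 × 0.2 × 0.08 × 0.13 = 161.18544 kJ
Total at P: 472.248 + 161.18544 = 633.43344 kJ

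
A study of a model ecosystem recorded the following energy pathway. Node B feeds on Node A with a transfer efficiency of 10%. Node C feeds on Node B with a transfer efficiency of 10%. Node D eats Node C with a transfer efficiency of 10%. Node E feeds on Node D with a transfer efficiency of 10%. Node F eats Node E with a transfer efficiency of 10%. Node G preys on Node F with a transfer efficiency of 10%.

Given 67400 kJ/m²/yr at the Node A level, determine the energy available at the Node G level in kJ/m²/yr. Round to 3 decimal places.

0.067 kJ/m²/yr

Node B: 67400 × 0.1 = 6740 kJ/m²/yr
Node C: 6740 × 0.1 = 674 kJ/m²/yr
Node D: 674 × 0.1 = 67.4 kJ/m²/yr
Node E: 67.4 × 0.1 = 6.74 kJ/m²/yr
Node F: 6.74 × 0.1 = 0.674 kJ/m²/yr
Node G: 0.674 × 0.1 = 0.0674 kJ/m²/yr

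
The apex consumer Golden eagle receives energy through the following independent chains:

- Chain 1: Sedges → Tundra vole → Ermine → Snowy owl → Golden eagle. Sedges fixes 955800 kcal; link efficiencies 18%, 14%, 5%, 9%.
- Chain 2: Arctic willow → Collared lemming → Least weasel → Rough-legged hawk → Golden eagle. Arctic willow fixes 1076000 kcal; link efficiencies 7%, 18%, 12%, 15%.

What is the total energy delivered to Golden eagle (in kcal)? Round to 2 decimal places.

Chain 1: 955800 × 0.18 × 0.14 × 0.05 × 0.09 = 108.38772 kcal
Chain 2: 1076000 × 0.07 × 0.18 × 0.12 × 0.15 = 244.0368 kcal
Total at Golden eagle: 108.38772 + 244.0368 = 352.42452 kcal

352.42 kcal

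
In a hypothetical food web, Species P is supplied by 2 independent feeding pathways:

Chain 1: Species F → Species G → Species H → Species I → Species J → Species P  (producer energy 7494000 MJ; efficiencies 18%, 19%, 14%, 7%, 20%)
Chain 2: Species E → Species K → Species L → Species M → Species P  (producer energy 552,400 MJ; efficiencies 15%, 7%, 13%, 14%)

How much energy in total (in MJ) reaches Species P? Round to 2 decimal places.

607.90 MJ

Chain 1: 7494000 × 0.18 × 0.19 × 0.14 × 0.07 × 0.2 = 502.337808 MJ
Chain 2: 552400 × 0.15 × 0.07 × 0.13 × 0.14 = 105.56364 MJ
Total at Species P: 502.337808 + 105.56364 = 607.901448 MJ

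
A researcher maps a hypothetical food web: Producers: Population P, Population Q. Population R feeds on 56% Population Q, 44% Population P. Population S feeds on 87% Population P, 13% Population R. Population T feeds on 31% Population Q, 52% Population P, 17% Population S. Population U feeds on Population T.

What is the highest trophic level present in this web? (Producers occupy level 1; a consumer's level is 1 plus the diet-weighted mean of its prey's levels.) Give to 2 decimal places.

Population R: 1 + (0.56×1 + 0.44×1) = 2
Population S: 1 + (0.87×1 + 0.13×2) = 2.13
Population T: 1 + (0.31×1 + 0.52×1 + 0.17×2.13) = 2.1921
Population U: 1 + 2.1921 = 3.1921

3.19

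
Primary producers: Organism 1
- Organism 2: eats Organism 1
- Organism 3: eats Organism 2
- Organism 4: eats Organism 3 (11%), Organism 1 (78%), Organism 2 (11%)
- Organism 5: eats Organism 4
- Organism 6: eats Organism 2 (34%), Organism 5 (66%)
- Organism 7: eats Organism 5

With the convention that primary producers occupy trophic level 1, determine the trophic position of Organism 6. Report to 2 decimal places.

3.88

Organism 2: 1 + 1 = 2
Organism 3: 1 + 2 = 3
Organism 4: 1 + (0.11×3 + 0.78×1 + 0.11×2) = 2.33
Organism 5: 1 + 2.33 = 3.33
Organism 6: 1 + (0.34×2 + 0.66×3.33) = 3.8778
Organism 7: 1 + 3.33 = 4.33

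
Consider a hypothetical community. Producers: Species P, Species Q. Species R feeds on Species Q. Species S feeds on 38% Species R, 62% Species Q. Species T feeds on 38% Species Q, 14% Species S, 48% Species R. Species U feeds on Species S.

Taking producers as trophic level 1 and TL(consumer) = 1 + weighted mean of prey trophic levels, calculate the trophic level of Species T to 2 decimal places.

Species R: 1 + 1 = 2
Species S: 1 + (0.38×2 + 0.62×1) = 2.38
Species T: 1 + (0.38×1 + 0.14×2.38 + 0.48×2) = 2.6732
Species U: 1 + 2.38 = 3.38

2.67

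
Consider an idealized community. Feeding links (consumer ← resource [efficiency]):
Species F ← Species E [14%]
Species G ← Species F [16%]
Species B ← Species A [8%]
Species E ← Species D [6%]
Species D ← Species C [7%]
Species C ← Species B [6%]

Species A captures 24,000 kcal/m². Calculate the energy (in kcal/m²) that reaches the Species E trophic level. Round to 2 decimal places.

Species B: 24000 × 0.08 = 1920 kcal/m²
Species C: 1920 × 0.06 = 115.2 kcal/m²
Species D: 115.2 × 0.07 = 8.064 kcal/m²
Species E: 8.064 × 0.06 = 0.48384 kcal/m²

0.48 kcal/m²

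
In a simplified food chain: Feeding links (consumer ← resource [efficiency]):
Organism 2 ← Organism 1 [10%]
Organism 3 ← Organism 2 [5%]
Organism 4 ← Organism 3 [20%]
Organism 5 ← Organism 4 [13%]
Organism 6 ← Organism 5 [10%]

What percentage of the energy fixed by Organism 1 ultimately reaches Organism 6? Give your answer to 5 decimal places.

0.00130%

Product of link efficiencies: 0.1 × 0.05 × 0.2 × 0.13 × 0.1 = 0.000013
As a percentage: 0.000013 × 100 = 0.00130%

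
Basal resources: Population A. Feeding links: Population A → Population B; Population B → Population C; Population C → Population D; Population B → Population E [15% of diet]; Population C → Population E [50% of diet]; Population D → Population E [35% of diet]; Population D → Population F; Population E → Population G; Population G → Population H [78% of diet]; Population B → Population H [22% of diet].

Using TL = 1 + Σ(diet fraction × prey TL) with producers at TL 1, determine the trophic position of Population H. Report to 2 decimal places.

5.50

Population B: 1 + 1 = 2
Population C: 1 + 2 = 3
Population D: 1 + 3 = 4
Population E: 1 + (0.15×2 + 0.5×3 + 0.35×4) = 4.2
Population F: 1 + 4 = 5
Population G: 1 + 4.2 = 5.2
Population H: 1 + (0.78×5.2 + 0.22×2) = 5.496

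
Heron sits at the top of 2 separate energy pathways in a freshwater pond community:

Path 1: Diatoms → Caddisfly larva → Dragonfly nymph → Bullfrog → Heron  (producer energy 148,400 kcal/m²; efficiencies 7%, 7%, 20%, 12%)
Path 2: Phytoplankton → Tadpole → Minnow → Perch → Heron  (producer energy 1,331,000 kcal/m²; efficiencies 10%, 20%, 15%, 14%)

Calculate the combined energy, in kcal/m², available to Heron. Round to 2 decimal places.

576.47 kcal/m²

Path 1: 148400 × 0.07 × 0.07 × 0.2 × 0.12 = 17.45184 kcal/m²
Path 2: 1331000 × 0.1 × 0.2 × 0.15 × 0.14 = 559.02 kcal/m²
Total at Heron: 17.45184 + 559.02 = 576.47184 kcal/m²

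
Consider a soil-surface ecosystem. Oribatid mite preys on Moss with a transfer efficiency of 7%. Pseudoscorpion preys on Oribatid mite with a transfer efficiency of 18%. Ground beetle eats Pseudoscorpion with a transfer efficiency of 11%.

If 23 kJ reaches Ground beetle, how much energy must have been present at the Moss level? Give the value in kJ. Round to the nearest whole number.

16595 kJ

Cumulative transfer efficiency: 0.07 × 0.18 × 0.11 = 0.001386
Moss energy = 23 / 0.001386 = 16595 kJ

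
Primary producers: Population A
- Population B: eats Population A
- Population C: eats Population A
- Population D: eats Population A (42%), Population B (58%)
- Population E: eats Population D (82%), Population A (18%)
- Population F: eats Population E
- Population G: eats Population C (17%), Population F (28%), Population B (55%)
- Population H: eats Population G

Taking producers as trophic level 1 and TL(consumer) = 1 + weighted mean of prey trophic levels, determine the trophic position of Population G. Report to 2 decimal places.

3.64

Population B: 1 + 1 = 2
Population C: 1 + 1 = 2
Population D: 1 + (0.42×1 + 0.58×2) = 2.58
Population E: 1 + (0.82×2.58 + 0.18×1) = 3.2956
Population F: 1 + 3.2956 = 4.2956
Population G: 1 + (0.17×2 + 0.28×4.2956 + 0.55×2) = 3.642768
Population H: 1 + 3.642768 = 4.642768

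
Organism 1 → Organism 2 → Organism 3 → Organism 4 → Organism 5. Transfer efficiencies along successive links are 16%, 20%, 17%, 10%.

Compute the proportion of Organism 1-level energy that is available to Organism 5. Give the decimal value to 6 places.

0.000544

Product of link efficiencies: 0.16 × 0.2 × 0.17 × 0.1 = 0.000544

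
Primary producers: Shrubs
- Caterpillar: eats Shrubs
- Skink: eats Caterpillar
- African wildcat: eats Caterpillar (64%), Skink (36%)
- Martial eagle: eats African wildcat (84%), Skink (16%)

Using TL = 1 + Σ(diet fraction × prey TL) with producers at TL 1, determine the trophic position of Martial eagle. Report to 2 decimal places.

Caterpillar: 1 + 1 = 2
Skink: 1 + 2 = 3
African wildcat: 1 + (0.64×2 + 0.36×3) = 3.36
Martial eagle: 1 + (0.84×3.36 + 0.16×3) = 4.3024

4.30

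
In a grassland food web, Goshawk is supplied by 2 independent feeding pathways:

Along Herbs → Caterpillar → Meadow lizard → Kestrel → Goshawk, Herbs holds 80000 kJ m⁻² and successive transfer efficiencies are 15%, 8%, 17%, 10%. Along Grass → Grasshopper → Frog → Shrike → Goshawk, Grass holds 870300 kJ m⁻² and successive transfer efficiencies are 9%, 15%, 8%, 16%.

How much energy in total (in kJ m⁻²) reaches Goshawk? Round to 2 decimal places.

166.71 kJ m⁻²

Via Herbs: 80000 × 0.15 × 0.08 × 0.17 × 0.1 = 16.32 kJ m⁻²
Via Grass: 870300 × 0.09 × 0.15 × 0.08 × 0.16 = 150.38784 kJ m⁻²
Total at Goshawk: 16.32 + 150.38784 = 166.70784 kJ m⁻²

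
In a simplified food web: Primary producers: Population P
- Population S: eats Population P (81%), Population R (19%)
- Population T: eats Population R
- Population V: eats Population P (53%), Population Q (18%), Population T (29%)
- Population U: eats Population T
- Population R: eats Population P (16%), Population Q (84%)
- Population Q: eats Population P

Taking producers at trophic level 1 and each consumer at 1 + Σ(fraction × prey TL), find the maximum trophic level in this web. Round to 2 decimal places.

Population Q: 1 + 1 = 2
Population R: 1 + (0.16×1 + 0.84×2) = 2.84
Population S: 1 + (0.81×1 + 0.19×2.84) = 2.3496
Population T: 1 + 2.84 = 3.84
Population U: 1 + 3.84 = 4.84
Population V: 1 + (0.53×1 + 0.18×2 + 0.29×3.84) = 3.0036

4.84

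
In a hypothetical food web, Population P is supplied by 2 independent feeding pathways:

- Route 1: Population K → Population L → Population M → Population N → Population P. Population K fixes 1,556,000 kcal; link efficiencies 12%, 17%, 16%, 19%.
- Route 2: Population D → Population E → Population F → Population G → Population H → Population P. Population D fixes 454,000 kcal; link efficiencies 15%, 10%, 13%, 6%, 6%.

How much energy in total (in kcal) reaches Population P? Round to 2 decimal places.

Route 1: 1556000 × 0.12 × 0.17 × 0.16 × 0.19 = 964.96896 kcal
Route 2: 454000 × 0.15 × 0.1 × 0.13 × 0.06 × 0.06 = 3.18708 kcal
Total at Population P: 964.96896 + 3.18708 = 968.15604 kcal

968.16 kcal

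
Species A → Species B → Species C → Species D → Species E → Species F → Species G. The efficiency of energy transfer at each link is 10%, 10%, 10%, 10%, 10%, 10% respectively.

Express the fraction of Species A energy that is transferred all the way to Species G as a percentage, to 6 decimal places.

0.000100%

Product of link efficiencies: 0.1 × 0.1 × 0.1 × 0.1 × 0.1 × 0.1 = 0.000001
As a percentage: 0.000001 × 100 = 0.000100%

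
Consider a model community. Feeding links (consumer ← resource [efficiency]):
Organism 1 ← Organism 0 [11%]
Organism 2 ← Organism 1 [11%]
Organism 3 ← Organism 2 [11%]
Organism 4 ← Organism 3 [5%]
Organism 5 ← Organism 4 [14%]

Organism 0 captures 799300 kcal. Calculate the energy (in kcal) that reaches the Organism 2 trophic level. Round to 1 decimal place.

Organism 1: 799300 × 0.11 = 87923 kcal
Organism 2: 87923 × 0.11 = 9671.53 kcal

9671.5 kcal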